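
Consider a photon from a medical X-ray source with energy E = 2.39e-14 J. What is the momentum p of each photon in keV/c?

Use c = 2.99792458e8 m/s, 1 eV = 1.602176634e-19 J.
Apply p = E/c: p = 7.972e-23 kg·m/s.
Converting to keV/c: p = 149.2 keV/c ≈ 149 keV/c.

149 keV/c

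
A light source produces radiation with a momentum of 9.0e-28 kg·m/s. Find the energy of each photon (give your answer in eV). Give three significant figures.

Take c = 2.99792458e8 m/s, 1 eV = 1.602176634e-19 J.
For a photon E = pc, so E = 2.698e-19 J.
Converting to eV: E = 1.684 eV ≈ 1.68 eV.

1.68 eV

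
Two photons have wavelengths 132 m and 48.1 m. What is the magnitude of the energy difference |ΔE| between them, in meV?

Using E = hc/λ: E₁ = 1.505 × 10^-27 J, E₂ = 4.130 × 10^-27 J.
|ΔE| = |1.505 × 10^-27 − 4.130 × 10^-27| = 2.62 × 10^-27 J = 1.64 × 10^-5 meV.

1.64 × 10^-5 meV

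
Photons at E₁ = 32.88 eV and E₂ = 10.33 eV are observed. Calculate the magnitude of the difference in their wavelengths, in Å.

823 Å

Using λ = hc/E: λ₁ = 3.7708·10^-8 m, λ₂ = 1.2002·10^-7 m.
|Δλ| = |3.7708·10^-8 − 1.2002·10^-7| = 8.23·10^-8 m = 823 Å.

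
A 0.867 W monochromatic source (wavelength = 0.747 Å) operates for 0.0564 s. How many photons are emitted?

1.84 × 10^13 photons

Total energy: E_total = P·t = 0.867 × 0.0564 = 0.04890 J.
Per-photon energy: E = 2.659 × 10^-15 J.
N = E_total / E_photon = 1.84 × 10^13.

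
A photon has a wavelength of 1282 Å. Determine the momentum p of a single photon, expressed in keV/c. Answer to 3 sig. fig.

In SI units: λ = 1282 Å = 1.282e-7 m.
Apply p = h/λ: p = 5.169e-27 kg·m/s.
Converting to keV/c: p = 0.009671 keV/c ≈ 9.67e-3 keV/c.

9.67e-3 keV/c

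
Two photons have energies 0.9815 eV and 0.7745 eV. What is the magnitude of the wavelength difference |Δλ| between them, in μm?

0.338 μm

Using λ = hc/E: λ₁ = 1.2632·10^-6 m, λ₂ = 1.6008·10^-6 m.
|Δλ| = |1.2632·10^-6 − 1.6008·10^-6| = 3.38·10^-7 m = 0.338 μm.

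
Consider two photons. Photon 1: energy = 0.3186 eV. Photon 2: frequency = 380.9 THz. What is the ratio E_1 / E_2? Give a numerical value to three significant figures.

0.202

E_1 = 5.105 × 10^-20 J (from energy = 0.3186 eV, via E given directly).
E_2 = 2.524 × 10^-19 J (from frequency = 380.9 THz, via E = hf).
Ratio = 5.105 × 10^-20 / 2.524 × 10^-19 = 0.202.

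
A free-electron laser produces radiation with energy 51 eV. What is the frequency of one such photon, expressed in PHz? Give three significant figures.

First convert: E = 51 eV = 8.1711 × 10^-18 J.
For a photon f = E/h, so f = 1.233 × 10^16 Hz.
Converting to PHz: f = 12.33 PHz ≈ 12.3 PHz.

12.3 PHz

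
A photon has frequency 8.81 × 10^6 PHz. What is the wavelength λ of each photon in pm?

Take c = 2.99792458 × 10^8 m/s.
In SI units: f = 8.81 × 10^6 PHz = 8.81 × 10^21 Hz.
The photon relation is λ = c/f, giving λ = 3.403 × 10^-14 m.
Converting to pm: λ = 0.03403 pm ≈ 0.0340 pm.

0.0340 pm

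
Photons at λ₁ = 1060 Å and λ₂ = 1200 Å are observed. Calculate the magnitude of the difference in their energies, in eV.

Using E = hc/λ: E₁ = 1.874 × 10^-18 J, E₂ = 1.655 × 10^-18 J.
|ΔE| = |1.874 × 10^-18 − 1.655 × 10^-18| = 2.19 × 10^-19 J = 1.36 eV.

1.36 eV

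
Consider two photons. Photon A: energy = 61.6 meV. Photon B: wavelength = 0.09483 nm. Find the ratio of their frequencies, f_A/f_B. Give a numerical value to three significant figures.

f_A = 1.489e13 Hz (from energy = 61.6 meV, via f = E/h).
f_B = 3.161e18 Hz (from wavelength = 0.09483 nm, via f = c/λ).
Ratio = 1.489e13 / 3.161e18 = 4.71e-6.

4.71e-6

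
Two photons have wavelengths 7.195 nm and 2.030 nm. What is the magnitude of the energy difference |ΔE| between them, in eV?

Using E = hc/λ: E₁ = 2.7609e-17 J, E₂ = 9.7854e-17 J.
|ΔE| = |2.7609e-17 − 9.7854e-17| = 7.02e-17 J = 438 eV.

438 eV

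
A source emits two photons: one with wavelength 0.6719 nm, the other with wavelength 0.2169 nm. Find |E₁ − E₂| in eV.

Using E = hc/λ: E₁ = 2.9565e-16 J, E₂ = 9.1583e-16 J.
|ΔE| = |2.9565e-16 − 9.1583e-16| = 6.20e-16 J = 3870 eV.

3870 eV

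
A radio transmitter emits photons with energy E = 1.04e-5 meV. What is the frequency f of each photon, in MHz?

2.51 MHz

In SI units: E = 1.04e-5 meV = 1.6663e-27 J.
Since f = E/h for a photon, f = 2.515e6 Hz.
Converting to MHz: f = 2.515 MHz ≈ 2.51 MHz.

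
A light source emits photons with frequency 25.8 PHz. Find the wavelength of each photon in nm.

11.6 nm

Use c = 2.99792458e8 m/s.
Convert to SI: f = 25.8 PHz = 2.58e16 Hz.
Apply λ = c/f: λ = 1.162e-8 m.
Converting to nm: λ = 11.62 nm ≈ 11.6 nm.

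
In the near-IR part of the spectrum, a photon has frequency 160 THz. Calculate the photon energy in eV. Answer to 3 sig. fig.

0.662 eV

In SI units: f = 160 THz = 1.6 × 10^14 Hz.
Apply E = hf: E = 1.060 × 10^-19 J.
Converting to eV: E = 0.6617 eV ≈ 0.662 eV.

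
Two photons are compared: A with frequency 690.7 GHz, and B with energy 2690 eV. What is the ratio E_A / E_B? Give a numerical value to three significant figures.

E_A = 4.577e-22 J (from frequency = 690.7 GHz, via E = hf).
E_B = 4.310e-16 J (from energy = 2690 eV, via E given directly).
Ratio = 4.577e-22 / 4.310e-16 = 1.06e-6.

1.06e-6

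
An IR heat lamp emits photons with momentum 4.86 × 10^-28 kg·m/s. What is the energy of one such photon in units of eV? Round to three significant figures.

0.909 eV

Take c = 2.99792458 × 10^8 m/s, 1 eV = 1.602176634 × 10^-19 J.
Apply E = pc: E = 1.457 × 10^-19 J.
Converting to eV: E = 0.9094 eV ≈ 0.909 eV.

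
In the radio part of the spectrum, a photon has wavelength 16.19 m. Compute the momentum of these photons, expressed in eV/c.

Take h = 6.62607015e-34 J·s, c = 2.99792458e8 m/s, 1 eV = 1.602176634e-19 J.
Apply p = h/λ: p = 4.093e-35 kg·m/s.
Converting to eV/c: p = 7.658e-8 eV/c ≈ 7.66e-8 eV/c.

7.66e-8 eV/c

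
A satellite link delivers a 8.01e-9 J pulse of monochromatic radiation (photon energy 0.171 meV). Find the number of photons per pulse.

Per-photon energy: E = 2.740e-23 J (from energy = 0.171 meV).
N = E_total / E_photon = 8.01e-9 J / 2.740e-23 J = 2.92e14.

2.92e14 photons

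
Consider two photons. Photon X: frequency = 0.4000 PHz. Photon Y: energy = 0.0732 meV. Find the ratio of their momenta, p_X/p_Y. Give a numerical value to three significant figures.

p_X = 8.841e-28 kg·m/s (from frequency = 0.4000 PHz, via p = hf/c).
p_Y = 3.912e-32 kg·m/s (from energy = 0.0732 meV, via p = E/c).
Ratio = 8.841e-28 / 3.912e-32 = 2.26e4.

2.26e4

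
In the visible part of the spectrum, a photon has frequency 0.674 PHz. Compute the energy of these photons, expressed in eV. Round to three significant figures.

2.79 eV

Use h = 6.62607015 × 10^-34 J·s, 1 eV = 1.602176634 × 10^-19 J.
First convert: f = 0.674 PHz = 6.74 × 10^14 Hz.
Apply E = hf: E = 4.466 × 10^-19 J.
Converting to eV: E = 2.787 eV ≈ 2.79 eV.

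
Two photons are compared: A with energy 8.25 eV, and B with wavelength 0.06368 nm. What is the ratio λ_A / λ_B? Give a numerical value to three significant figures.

λ_A = 1.503 × 10^-7 m (from energy = 8.25 eV, via λ = hc/E).
λ_B = 6.368 × 10^-11 m (from wavelength = 0.06368 nm, via λ given directly).
Ratio = 1.503 × 10^-7 / 6.368 × 10^-11 = 2360.

2360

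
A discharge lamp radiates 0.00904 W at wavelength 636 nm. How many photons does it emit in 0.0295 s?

Total energy: E_total = P·t = 0.00904 × 0.0295 = 2.667 × 10^-4 J.
Per-photon energy: E = 3.123 × 10^-19 J.
N = E_total / E_photon = 8.54 × 10^14.

8.54 × 10^14 photons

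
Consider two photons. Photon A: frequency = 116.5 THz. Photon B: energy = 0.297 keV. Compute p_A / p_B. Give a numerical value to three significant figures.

p_A = 2.575e-28 kg·m/s (from frequency = 116.5 THz, via p = hf/c).
p_B = 1.587e-25 kg·m/s (from energy = 0.297 keV, via p = E/c).
Ratio = 2.575e-28 / 1.587e-25 = 1.62e-3.

1.62e-3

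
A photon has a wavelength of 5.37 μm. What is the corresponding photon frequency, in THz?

In SI units: λ = 5.37 μm = 5.37e-6 m.
Apply f = c/λ: f = 5.583e13 Hz.
Converting to THz: f = 55.83 THz ≈ 55.8 THz.

55.8 THz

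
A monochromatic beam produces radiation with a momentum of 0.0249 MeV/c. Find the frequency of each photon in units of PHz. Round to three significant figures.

First convert: p = 0.0249 MeV/c = 1.3307e-23 kg·m/s.
The photon relation is f = pc/h, giving f = 6.021e18 Hz.
Converting to PHz: f = 6021 PHz ≈ 6020 PHz.

6020 PHz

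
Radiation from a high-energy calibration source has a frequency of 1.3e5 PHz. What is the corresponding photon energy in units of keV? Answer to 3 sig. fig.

538 keV

Use h = 6.62607015e-34 J·s, 1 eV = 1.602176634e-19 J.
Convert to SI: f = 1.3e5 PHz = 1.3e20 Hz.
For a photon E = hf, so E = 8.614e-14 J.
Converting to keV: E = 537.6 keV ≈ 538 keV.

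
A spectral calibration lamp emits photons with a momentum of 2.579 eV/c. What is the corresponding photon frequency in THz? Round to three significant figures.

First convert: p = 2.579 eV/c = 1.3783 × 10^-27 kg·m/s.
Apply f = pc/h: f = 6.236 × 10^14 Hz.
Converting to THz: f = 623.6 THz ≈ 624 THz.

624 THz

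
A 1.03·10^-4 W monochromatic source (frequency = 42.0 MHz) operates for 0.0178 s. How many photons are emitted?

6.59·10^19 photons

Total energy: E_total = P·t = 1.03·10^-4 × 0.0178 = 1.833·10^-6 J.
Per-photon energy: E = 2.783·10^-26 J.
N = E_total / E_photon = 6.59·10^19.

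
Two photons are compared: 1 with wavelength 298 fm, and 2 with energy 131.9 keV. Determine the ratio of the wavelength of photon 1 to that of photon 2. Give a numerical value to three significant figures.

0.0317

λ_1 = 2.980e-13 m (from wavelength = 298 fm, via λ given directly).
λ_2 = 9.400e-12 m (from energy = 131.9 keV, via λ = hc/E).
Ratio = 2.980e-13 / 9.400e-12 = 0.0317.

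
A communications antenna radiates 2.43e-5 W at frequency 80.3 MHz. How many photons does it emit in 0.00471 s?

Total energy: E_total = P·t = 2.43e-5 × 0.00471 = 1.145e-7 J.
Per-photon energy: E = 5.321e-26 J.
N = E_total / E_photon = 2.15e18.

2.15e18 photons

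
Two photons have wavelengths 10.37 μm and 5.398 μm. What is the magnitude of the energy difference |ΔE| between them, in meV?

110 meV

Using E = hc/λ: E₁ = 1.9156e-20 J, E₂ = 3.6800e-20 J.
|ΔE| = |1.9156e-20 − 3.6800e-20| = 1.76e-20 J = 110 meV.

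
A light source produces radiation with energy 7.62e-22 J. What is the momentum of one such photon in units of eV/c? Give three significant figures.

4.76e-3 eV/c

Use c = 2.99792458e8 m/s, 1 eV = 1.602176634e-19 J.
Since p = E/c for a photon, p = 2.542e-30 kg·m/s.
Converting to eV/c: p = 0.004756 eV/c ≈ 4.76e-3 eV/c.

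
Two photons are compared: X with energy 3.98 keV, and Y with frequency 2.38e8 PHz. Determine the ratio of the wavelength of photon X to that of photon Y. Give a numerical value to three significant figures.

λ_X = 3.115e-10 m (from energy = 3.98 keV, via λ = hc/E).
λ_Y = 1.260e-15 m (from frequency = 2.38e8 PHz, via λ = c/f).
Ratio = 3.115e-10 / 1.260e-15 = 2.47e5.

2.47e5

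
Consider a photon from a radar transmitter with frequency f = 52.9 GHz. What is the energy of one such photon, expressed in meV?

0.219 meV

(h = 6.62607015·10^-34 J·s, 1 eV = 1.602176634·10^-19 J.)
Convert to SI: f = 52.9 GHz = 5.29·10^10 Hz.
Since E = hf for a photon, E = 3.505·10^-23 J.
Converting to meV: E = 0.2188 meV ≈ 0.219 meV.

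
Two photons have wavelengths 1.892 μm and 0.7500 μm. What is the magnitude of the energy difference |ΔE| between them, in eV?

Using E = hc/λ: E₁ = 1.0499 × 10^-19 J, E₂ = 2.6486 × 10^-19 J.
|ΔE| = |1.0499 × 10^-19 − 2.6486 × 10^-19| = 1.60 × 10^-19 J = 0.998 eV.

0.998 eV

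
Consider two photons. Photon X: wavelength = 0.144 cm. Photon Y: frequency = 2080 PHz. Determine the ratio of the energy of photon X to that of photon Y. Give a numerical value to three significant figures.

E_X = 1.379 × 10^-22 J (from wavelength = 0.144 cm, via E = hc/λ).
E_Y = 1.378 × 10^-15 J (from frequency = 2080 PHz, via E = hf).
Ratio = 1.379 × 10^-22 / 1.378 × 10^-15 = 1.00 × 10^-7.

1.00 × 10^-7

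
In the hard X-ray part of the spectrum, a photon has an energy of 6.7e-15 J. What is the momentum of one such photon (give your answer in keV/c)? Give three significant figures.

Use c = 2.99792458e8 m/s, 1 eV = 1.602176634e-19 J.
Apply p = E/c: p = 2.235e-23 kg·m/s.
Converting to keV/c: p = 41.82 keV/c ≈ 41.8 keV/c.

41.8 keV/c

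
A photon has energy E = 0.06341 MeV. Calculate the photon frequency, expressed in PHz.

In SI units: E = 0.06341 MeV = 1.0159e-14 J.
The photon relation is f = E/h, giving f = 1.533e19 Hz.
Converting to PHz: f = 15330 PHz ≈ 1.53e4 PHz.

1.53e4 PHz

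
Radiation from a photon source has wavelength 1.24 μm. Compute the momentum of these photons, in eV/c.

1.00 eV/c

Use h = 6.62607015 × 10^-34 J·s, c = 2.99792458 × 10^8 m/s, 1 eV = 1.602176634 × 10^-19 J.
In SI units: λ = 1.24 μm = 1.24 × 10^-6 m.
Apply p = h/λ: p = 5.344 × 10^-28 kg·m/s.
Converting to eV/c: p = 0.9999 eV/c ≈ 1.00 eV/c.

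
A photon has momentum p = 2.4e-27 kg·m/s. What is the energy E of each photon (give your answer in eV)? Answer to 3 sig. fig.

4.49 eV

Use c = 2.99792458e8 m/s, 1 eV = 1.602176634e-19 J.
For a photon E = pc, so E = 7.195e-19 J.
Converting to eV: E = 4.491 eV ≈ 4.49 eV.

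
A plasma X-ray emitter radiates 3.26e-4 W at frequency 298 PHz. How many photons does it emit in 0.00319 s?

5.27e9 photons

Total energy: E_total = P·t = 3.26e-4 × 0.00319 = 1.040e-6 J.
Per-photon energy: E = 1.975e-16 J.
N = E_total / E_photon = 5.27e9.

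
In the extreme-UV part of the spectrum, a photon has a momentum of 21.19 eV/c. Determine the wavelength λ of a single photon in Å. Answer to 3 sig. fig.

Convert to SI: p = 21.19 eV/c = 1.1325 × 10^-26 kg·m/s.
For a photon λ = h/p, so λ = 5.851 × 10^-8 m.
Converting to Å: λ = 585.1 Å ≈ 585 Å.

585 Å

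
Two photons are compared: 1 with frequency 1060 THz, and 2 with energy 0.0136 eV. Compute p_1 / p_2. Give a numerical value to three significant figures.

p_1 = 2.343·10^-27 kg·m/s (from frequency = 1060 THz, via p = hf/c).
p_2 = 7.268·10^-30 kg·m/s (from energy = 0.0136 eV, via p = E/c).
Ratio = 2.343·10^-27 / 7.268·10^-30 = 322.

322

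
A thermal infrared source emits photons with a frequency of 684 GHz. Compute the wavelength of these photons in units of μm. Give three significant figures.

438 μm

Use c = 2.99792458·10^8 m/s.
Convert to SI: f = 684 GHz = 6.84·10^11 Hz.
Since λ = c/f for a photon, λ = 4.383·10^-4 m.
Converting to μm: λ = 438.3 μm ≈ 438 μm.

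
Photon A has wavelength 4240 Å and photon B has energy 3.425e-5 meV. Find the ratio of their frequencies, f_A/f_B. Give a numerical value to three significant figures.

f_A = 7.071e14 Hz (from wavelength = 4240 Å, via f = c/λ).
f_B = 8.282e6 Hz (from energy = 3.425e-5 meV, via f = E/h).
Ratio = 7.071e14 / 8.282e6 = 8.54e7.

8.54e7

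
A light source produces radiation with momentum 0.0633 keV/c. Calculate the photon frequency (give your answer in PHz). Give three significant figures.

Convert to SI: p = 0.0633 keV/c = 3.3829e-26 kg·m/s.
For a photon f = pc/h, so f = 1.531e16 Hz.
Converting to PHz: f = 15.31 PHz ≈ 15.3 PHz.

15.3 PHz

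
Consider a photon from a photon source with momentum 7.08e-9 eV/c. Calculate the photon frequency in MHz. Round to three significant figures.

1.71 MHz

Take h = 6.62607015e-34 J·s, c = 2.99792458e8 m/s, 1 eV = 1.602176634e-19 J.
In SI units: p = 7.08e-9 eV/c = 3.7838e-36 kg·m/s.
Apply f = pc/h: f = 1.712e6 Hz.
Converting to MHz: f = 1.712 MHz ≈ 1.71 MHz.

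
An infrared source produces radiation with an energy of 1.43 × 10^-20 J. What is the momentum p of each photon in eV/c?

Use c = 2.99792458 × 10^8 m/s, 1 eV = 1.602176634 × 10^-19 J.
The photon relation is p = E/c, giving p = 4.770 × 10^-29 kg·m/s.
Converting to eV/c: p = 0.08925 eV/c ≈ 0.0893 eV/c.

0.0893 eV/c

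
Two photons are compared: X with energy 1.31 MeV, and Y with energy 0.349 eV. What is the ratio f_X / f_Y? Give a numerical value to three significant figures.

3.75 × 10^6

f_X = 3.168 × 10^20 Hz (from energy = 1.31 MeV, via f = E/h).
f_Y = 8.439 × 10^13 Hz (from energy = 0.349 eV, via f = E/h).
Ratio = 3.168 × 10^20 / 8.439 × 10^13 = 3.75 × 10^6.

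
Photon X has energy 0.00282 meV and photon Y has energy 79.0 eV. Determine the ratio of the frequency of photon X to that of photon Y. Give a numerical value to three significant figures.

f_X = 6.819·10^8 Hz (from energy = 0.00282 meV, via f = E/h).
f_Y = 1.910·10^16 Hz (from energy = 79.0 eV, via f = E/h).
Ratio = 6.819·10^8 / 1.910·10^16 = 3.57·10^-8.

3.57·10^-8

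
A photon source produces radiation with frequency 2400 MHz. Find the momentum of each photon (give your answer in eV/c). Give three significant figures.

In SI units: f = 2400 MHz = 2.4 × 10^9 Hz.
Apply p = hf/c: p = 5.305 × 10^-33 kg·m/s.
Converting to eV/c: p = 9.926 × 10^-6 eV/c ≈ 9.93 × 10^-6 eV/c.

9.93 × 10^-6 eV/c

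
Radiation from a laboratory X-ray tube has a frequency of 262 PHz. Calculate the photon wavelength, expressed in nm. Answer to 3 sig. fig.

Use c = 2.99792458 × 10^8 m/s.
First convert: f = 262 PHz = 2.62 × 10^17 Hz.
Since λ = c/f for a photon, λ = 1.144 × 10^-9 m.
Converting to nm: λ = 1.144 nm ≈ 1.14 nm.

1.14 nm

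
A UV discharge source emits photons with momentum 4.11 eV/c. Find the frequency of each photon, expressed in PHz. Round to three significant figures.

In SI units: p = 4.11 eV/c = 2.1965e-27 kg·m/s.
Apply f = pc/h: f = 9.938e14 Hz.
Converting to PHz: f = 0.9938 PHz ≈ 0.994 PHz.

0.994 PHz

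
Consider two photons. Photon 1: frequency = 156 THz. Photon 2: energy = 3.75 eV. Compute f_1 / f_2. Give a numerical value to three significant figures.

0.172

f_1 = 1.560 × 10^14 Hz (from frequency = 156 THz, via f given directly).
f_2 = 9.067 × 10^14 Hz (from energy = 3.75 eV, via f = E/h).
Ratio = 1.560 × 10^14 / 9.067 × 10^14 = 0.172.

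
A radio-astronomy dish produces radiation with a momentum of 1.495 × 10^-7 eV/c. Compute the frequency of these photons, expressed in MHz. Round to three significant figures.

In SI units: p = 1.495 × 10^-7 eV/c = 7.9897 × 10^-35 kg·m/s.
Since f = pc/h for a photon, f = 3.615 × 10^7 Hz.
Converting to MHz: f = 36.15 MHz ≈ 36.1 MHz.

36.1 MHz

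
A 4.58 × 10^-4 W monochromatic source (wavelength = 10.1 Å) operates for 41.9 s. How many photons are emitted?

Total energy: E_total = P·t = 4.58 × 10^-4 × 41.9 = 0.01919 J.
Per-photon energy: E = 1.967 × 10^-16 J.
N = E_total / E_photon = 9.76 × 10^13.

9.76 × 10^13 photons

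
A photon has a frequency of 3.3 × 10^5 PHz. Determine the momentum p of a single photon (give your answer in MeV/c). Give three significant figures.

1.36 MeV/c

In SI units: f = 3.3 × 10^5 PHz = 3.3 × 10^20 Hz.
The photon relation is p = hf/c, giving p = 7.294 × 10^-22 kg·m/s.
Converting to MeV/c: p = 1.365 MeV/c ≈ 1.36 MeV/c.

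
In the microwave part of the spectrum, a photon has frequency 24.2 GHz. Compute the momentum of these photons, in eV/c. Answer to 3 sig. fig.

First convert: f = 24.2 GHz = 2.42 × 10^10 Hz.
The photon relation is p = hf/c, giving p = 5.349 × 10^-32 kg·m/s.
Converting to eV/c: p = 1.001 × 10^-4 eV/c ≈ 1.00 × 10^-4 eV/c.

1.00 × 10^-4 eV/c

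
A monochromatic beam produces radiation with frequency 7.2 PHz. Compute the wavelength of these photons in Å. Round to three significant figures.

416 Å

Use c = 2.99792458 × 10^8 m/s.
Convert to SI: f = 7.2 PHz = 7.2 × 10^15 Hz.
Since λ = c/f for a photon, λ = 4.164 × 10^-8 m.
Converting to Å: λ = 416.4 Å ≈ 416 Å.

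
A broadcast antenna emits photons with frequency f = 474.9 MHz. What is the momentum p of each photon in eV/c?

1.96 × 10^-6 eV/c

First convert: f = 474.9 MHz = 4.749 × 10^8 Hz.
Apply p = hf/c: p = 1.050 × 10^-33 kg·m/s.
Converting to eV/c: p = 1.964 × 10^-6 eV/c ≈ 1.96 × 10^-6 eV/c.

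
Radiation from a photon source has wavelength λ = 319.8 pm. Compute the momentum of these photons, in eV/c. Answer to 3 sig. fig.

In SI units: λ = 319.8 pm = 3.198 × 10^-10 m.
Since p = h/λ for a photon, p = 2.072 × 10^-24 kg·m/s.
Converting to eV/c: p = 3877 eV/c ≈ 3880 eV/c.

3880 eV/c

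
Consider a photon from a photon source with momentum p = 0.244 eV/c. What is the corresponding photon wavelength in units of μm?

5.08 μm

(h = 6.62607015e-34 J·s, c = 2.99792458e8 m/s, 1 eV = 1.602176634e-19 J.)
Convert to SI: p = 0.244 eV/c = 1.3040e-28 kg·m/s.
For a photon λ = h/p, so λ = 5.081e-6 m.
Converting to μm: λ = 5.081 μm ≈ 5.08 μm.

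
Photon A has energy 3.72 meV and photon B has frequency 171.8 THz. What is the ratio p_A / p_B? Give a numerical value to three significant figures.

p_A = 1.988e-30 kg·m/s (from energy = 3.72 meV, via p = E/c).
p_B = 3.797e-28 kg·m/s (from frequency = 171.8 THz, via p = hf/c).
Ratio = 1.988e-30 / 3.797e-28 = 5.24e-3.

5.24e-3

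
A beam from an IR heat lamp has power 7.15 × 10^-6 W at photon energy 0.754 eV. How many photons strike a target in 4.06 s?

2.40 × 10^14 photons

Total energy: E_total = P·t = 7.15 × 10^-6 × 4.06 = 2.903 × 10^-5 J.
Per-photon energy: E = 1.208 × 10^-19 J.
N = E_total / E_photon = 2.40 × 10^14.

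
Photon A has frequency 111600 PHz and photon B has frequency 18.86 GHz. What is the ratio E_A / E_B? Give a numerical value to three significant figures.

E_A = 7.395e-14 J (from frequency = 111600 PHz, via E = hf).
E_B = 1.250e-23 J (from frequency = 18.86 GHz, via E = hf).
Ratio = 7.395e-14 / 1.250e-23 = 5.92e9.

5.92e9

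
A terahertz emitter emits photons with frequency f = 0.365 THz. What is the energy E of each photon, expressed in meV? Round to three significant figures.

1.51 meV

Take h = 6.62607015 × 10^-34 J·s, 1 eV = 1.602176634 × 10^-19 J.
In SI units: f = 0.365 THz = 3.65 × 10^11 Hz.
For a photon E = hf, so E = 2.419 × 10^-22 J.
Converting to meV: E = 1.510 meV ≈ 1.51 meV.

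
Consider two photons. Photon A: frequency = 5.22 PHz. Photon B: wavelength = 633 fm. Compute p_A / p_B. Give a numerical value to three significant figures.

1.10 × 10^-5

p_A = 1.154 × 10^-26 kg·m/s (from frequency = 5.22 PHz, via p = hf/c).
p_B = 1.047 × 10^-21 kg·m/s (from wavelength = 633 fm, via p = h/λ).
Ratio = 1.154 × 10^-26 / 1.047 × 10^-21 = 1.10 × 10^-5.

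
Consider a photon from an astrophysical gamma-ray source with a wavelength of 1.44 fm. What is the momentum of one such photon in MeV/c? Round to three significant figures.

861 MeV/c

(h = 6.62607015e-34 J·s, c = 2.99792458e8 m/s, 1 eV = 1.602176634e-19 J.)
In SI units: λ = 1.44 fm = 1.44e-15 m.
Apply p = h/λ: p = 4.601e-19 kg·m/s.
Converting to MeV/c: p = 861.0 MeV/c ≈ 861 MeV/c.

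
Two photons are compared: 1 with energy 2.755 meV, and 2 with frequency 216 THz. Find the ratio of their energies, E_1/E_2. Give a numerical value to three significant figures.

3.08e-3

E_1 = 4.414e-22 J (from energy = 2.755 meV, via E given directly).
E_2 = 1.431e-19 J (from frequency = 216 THz, via E = hf).
Ratio = 4.414e-22 / 1.431e-19 = 3.08e-3.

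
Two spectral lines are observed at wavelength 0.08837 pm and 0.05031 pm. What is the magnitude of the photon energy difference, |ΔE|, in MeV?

Using E = hc/λ: E₁ = 2.2479e-12 J, E₂ = 3.9484e-12 J.
|ΔE| = |2.2479e-12 − 3.9484e-12| = 1.70e-12 J = 10.6 MeV.

10.6 MeV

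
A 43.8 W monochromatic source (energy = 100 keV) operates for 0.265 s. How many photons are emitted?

7.24e14 photons

Total energy: E_total = P·t = 43.8 × 0.265 = 11.61 J.
Per-photon energy: E = 1.602e-14 J.
N = E_total / E_photon = 7.24e14.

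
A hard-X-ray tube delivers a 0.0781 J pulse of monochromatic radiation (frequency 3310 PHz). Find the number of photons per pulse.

Per-photon energy: E = 2.193e-15 J (from frequency = 3310 PHz).
N = E_total / E_photon = 0.0781 J / 2.193e-15 J = 3.56e13.

3.56e13 photons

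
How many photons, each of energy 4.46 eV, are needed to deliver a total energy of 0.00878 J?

1.23e16 photons

Per-photon energy: E = 7.146e-19 J (from energy = 4.46 eV).
N = E_total / E_photon = 0.00878 J / 7.146e-19 J = 1.23e16.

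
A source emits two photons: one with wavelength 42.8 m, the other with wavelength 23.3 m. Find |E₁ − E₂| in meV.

Using E = hc/λ: E₁ = 4.641·10^-27 J, E₂ = 8.526·10^-27 J.
|ΔE| = |4.641·10^-27 − 8.526·10^-27| = 3.88·10^-27 J = 2.42·10^-5 meV.

2.42·10^-5 meV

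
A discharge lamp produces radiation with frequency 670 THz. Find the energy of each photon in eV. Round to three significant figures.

2.77 eV

Use h = 6.62607015 × 10^-34 J·s, 1 eV = 1.602176634 × 10^-19 J.
First convert: f = 670 THz = 6.7 × 10^14 Hz.
Since E = hf for a photon, E = 4.439 × 10^-19 J.
Converting to eV: E = 2.771 eV ≈ 2.77 eV.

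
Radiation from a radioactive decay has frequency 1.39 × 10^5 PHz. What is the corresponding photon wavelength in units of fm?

2160 fm

First convert: f = 1.39 × 10^5 PHz = 1.39 × 10^20 Hz.
The photon relation is λ = c/f, giving λ = 2.157 × 10^-12 m.
Converting to fm: λ = 2157 fm ≈ 2160 fm.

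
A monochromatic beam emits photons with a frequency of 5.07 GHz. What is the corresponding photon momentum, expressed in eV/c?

First convert: f = 5.07 GHz = 5.07 × 10^9 Hz.
Apply p = hf/c: p = 1.121 × 10^-32 kg·m/s.
Converting to eV/c: p = 2.097 × 10^-5 eV/c ≈ 2.10 × 10^-5 eV/c.

2.10 × 10^-5 eV/c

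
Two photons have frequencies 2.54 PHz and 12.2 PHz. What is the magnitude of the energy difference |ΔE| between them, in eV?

Using E = hf: E₁ = 1.683 × 10^-18 J, E₂ = 8.084 × 10^-18 J.
|ΔE| = |1.683 × 10^-18 − 8.084 × 10^-18| = 6.40 × 10^-18 J = 40.0 eV.

40.0 eV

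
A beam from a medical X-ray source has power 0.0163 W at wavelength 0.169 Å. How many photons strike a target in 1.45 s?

Total energy: E_total = P·t = 0.0163 × 1.45 = 0.02363 J.
Per-photon energy: E = 1.175 × 10^-14 J.
N = E_total / E_photon = 2.01 × 10^12.

2.01 × 10^12 photons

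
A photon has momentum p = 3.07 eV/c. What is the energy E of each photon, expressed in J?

4.92 × 10^-19 J

In SI units: p = 3.07 eV/c = 1.6407 × 10^-27 kg·m/s.
Since E = pc for a photon, E = 4.919 × 10^-19 J.
So E ≈ 4.92 × 10^-19 J.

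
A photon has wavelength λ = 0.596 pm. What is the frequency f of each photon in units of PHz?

5.03·10^5 PHz

Use c = 2.99792458·10^8 m/s.
Convert to SI: λ = 0.596 pm = 5.96·10^-13 m.
The photon relation is f = c/λ, giving f = 5.030·10^20 Hz.
Converting to PHz: f = 503000 PHz ≈ 5.03·10^5 PHz.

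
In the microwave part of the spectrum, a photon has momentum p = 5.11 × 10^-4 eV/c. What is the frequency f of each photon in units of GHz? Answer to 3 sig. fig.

124 GHz

Use h = 6.62607015 × 10^-34 J·s, c = 2.99792458 × 10^8 m/s, 1 eV = 1.602176634 × 10^-19 J.
First convert: p = 5.11 × 10^-4 eV/c = 2.7309 × 10^-31 kg·m/s.
Apply f = pc/h: f = 1.236 × 10^11 Hz.
Converting to GHz: f = 123.6 GHz ≈ 124 GHz.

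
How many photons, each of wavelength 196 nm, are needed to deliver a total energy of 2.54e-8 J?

Per-photon energy: E = 1.013e-18 J (from wavelength = 196 nm).
N = E_total / E_photon = 2.54e-8 J / 1.013e-18 J = 2.51e10.

2.51e10 photons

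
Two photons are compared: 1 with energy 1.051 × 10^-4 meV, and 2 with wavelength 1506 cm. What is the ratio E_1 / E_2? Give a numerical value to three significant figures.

E_1 = 1.684 × 10^-26 J (from energy = 1.051 × 10^-4 meV, via E given directly).
E_2 = 1.319 × 10^-26 J (from wavelength = 1506 cm, via E = hc/λ).
Ratio = 1.684 × 10^-26 / 1.319 × 10^-26 = 1.28.

1.28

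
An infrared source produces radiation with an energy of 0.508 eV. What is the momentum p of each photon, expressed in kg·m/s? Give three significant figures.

2.71 × 10^-28 kg·m/s

Take c = 2.99792458 × 10^8 m/s, 1 eV = 1.602176634 × 10^-19 J.
First convert: E = 0.508 eV = 8.1391 × 10^-20 J.
For a photon p = E/c, so p = 2.715 × 10^-28 kg·m/s.
So p ≈ 2.71 × 10^-28 kg·m/s.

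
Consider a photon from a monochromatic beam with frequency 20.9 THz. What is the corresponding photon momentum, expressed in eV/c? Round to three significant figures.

0.0864 eV/c

Convert to SI: f = 20.9 THz = 2.09 × 10^13 Hz.
The photon relation is p = hf/c, giving p = 4.619 × 10^-29 kg·m/s.
Converting to eV/c: p = 0.08644 eV/c ≈ 0.0864 eV/c.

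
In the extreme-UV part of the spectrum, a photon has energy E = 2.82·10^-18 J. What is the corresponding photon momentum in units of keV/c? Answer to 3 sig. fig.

0.0176 keV/c

The photon relation is p = E/c, giving p = 9.407·10^-27 kg·m/s.
Converting to keV/c: p = 0.01760 keV/c ≈ 0.0176 keV/c.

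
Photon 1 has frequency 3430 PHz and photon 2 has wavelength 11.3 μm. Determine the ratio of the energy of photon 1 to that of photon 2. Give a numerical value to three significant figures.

E_1 = 2.273 × 10^-15 J (from frequency = 3430 PHz, via E = hf).
E_2 = 1.758 × 10^-20 J (from wavelength = 11.3 μm, via E = hc/λ).
Ratio = 2.273 × 10^-15 / 1.758 × 10^-20 = 1.29 × 10^5.

1.29 × 10^5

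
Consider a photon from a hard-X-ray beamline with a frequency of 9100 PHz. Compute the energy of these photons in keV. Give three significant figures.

37.6 keV

Convert to SI: f = 9100 PHz = 9.10·10^18 Hz.
Since E = hf for a photon, E = 6.030·10^-15 J.
Converting to keV: E = 37.63 keV ≈ 37.6 keV.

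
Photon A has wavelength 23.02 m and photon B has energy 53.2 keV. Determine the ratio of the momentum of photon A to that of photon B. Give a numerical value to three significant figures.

p_A = 2.878e-35 kg·m/s (from wavelength = 23.02 m, via p = h/λ).
p_B = 2.843e-23 kg·m/s (from energy = 53.2 keV, via p = E/c).
Ratio = 2.878e-35 / 2.843e-23 = 1.01e-12.

1.01e-12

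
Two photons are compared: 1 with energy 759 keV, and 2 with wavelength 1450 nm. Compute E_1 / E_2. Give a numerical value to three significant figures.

E_1 = 1.216 × 10^-13 J (from energy = 759 keV, via E given directly).
E_2 = 1.370 × 10^-19 J (from wavelength = 1450 nm, via E = hc/λ).
Ratio = 1.216 × 10^-13 / 1.370 × 10^-19 = 8.88 × 10^5.

8.88 × 10^5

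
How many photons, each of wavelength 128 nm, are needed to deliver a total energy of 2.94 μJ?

Per-photon energy: E = 1.552e-18 J (from wavelength = 128 nm).
N = E_total / E_photon = 2.94e-6 J / 1.552e-18 J = 1.89e12.

1.89e12 photons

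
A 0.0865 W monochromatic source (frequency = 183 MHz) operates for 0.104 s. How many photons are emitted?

Total energy: E_total = P·t = 0.0865 × 0.104 = 0.008996 J.
Per-photon energy: E = 1.213e-25 J.
N = E_total / E_photon = 7.42e22.

7.42e22 photons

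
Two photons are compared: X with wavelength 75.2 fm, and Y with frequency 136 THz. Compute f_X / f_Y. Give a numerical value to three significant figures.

f_X = 3.987e21 Hz (from wavelength = 75.2 fm, via f = c/λ).
f_Y = 1.360e14 Hz (from frequency = 136 THz, via f given directly).
Ratio = 3.987e21 / 1.360e14 = 2.93e7.

2.93e7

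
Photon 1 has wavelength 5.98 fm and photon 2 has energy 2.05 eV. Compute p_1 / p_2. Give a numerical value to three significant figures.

1.01 × 10^8

p_1 = 1.108 × 10^-19 kg·m/s (from wavelength = 5.98 fm, via p = h/λ).
p_2 = 1.096 × 10^-27 kg·m/s (from energy = 2.05 eV, via p = E/c).
Ratio = 1.108 × 10^-19 / 1.096 × 10^-27 = 1.01 × 10^8.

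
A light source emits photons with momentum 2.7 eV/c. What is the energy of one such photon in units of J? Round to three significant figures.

4.33·10^-19 J

Use c = 2.99792458·10^8 m/s, 1 eV = 1.602176634·10^-19 J.
Convert to SI: p = 2.7 eV/c = 1.4430·10^-27 kg·m/s.
Since E = pc for a photon, E = 4.326·10^-19 J.
So E ≈ 4.33·10^-19 J.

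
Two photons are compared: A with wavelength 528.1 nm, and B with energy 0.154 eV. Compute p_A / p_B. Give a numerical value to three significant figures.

15.2

p_A = 1.255 × 10^-27 kg·m/s (from wavelength = 528.1 nm, via p = h/λ).
p_B = 8.230 × 10^-29 kg·m/s (from energy = 0.154 eV, via p = E/c).
Ratio = 1.255 × 10^-27 / 8.230 × 10^-29 = 15.2.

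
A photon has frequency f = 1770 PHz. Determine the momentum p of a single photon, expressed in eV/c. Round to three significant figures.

Use h = 6.62607015e-34 J·s, c = 2.99792458e8 m/s, 1 eV = 1.602176634e-19 J.
Convert to SI: f = 1770 PHz = 1.77e18 Hz.
The photon relation is p = hf/c, giving p = 3.912e-24 kg·m/s.
Converting to eV/c: p = 7320 eV/c ≈ 7320 eV/c.

7320 eV/c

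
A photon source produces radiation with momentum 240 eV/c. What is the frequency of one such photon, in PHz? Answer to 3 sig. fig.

Take h = 6.62607015 × 10^-34 J·s, c = 2.99792458 × 10^8 m/s, 1 eV = 1.602176634 × 10^-19 J.
In SI units: p = 240 eV/c = 1.2826 × 10^-25 kg·m/s.
For a photon f = pc/h, so f = 5.803 × 10^16 Hz.
Converting to PHz: f = 58.03 PHz ≈ 58.0 PHz.

58.0 PHz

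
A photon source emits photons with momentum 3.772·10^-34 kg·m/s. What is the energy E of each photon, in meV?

For a photon E = pc, so E = 1.131·10^-25 J.
Converting to meV: E = 7.058·10^-4 meV ≈ 7.06·10^-4 meV.

7.06·10^-4 meV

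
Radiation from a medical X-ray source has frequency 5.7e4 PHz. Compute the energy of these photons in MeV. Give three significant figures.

Use h = 6.62607015e-34 J·s, 1 eV = 1.602176634e-19 J.
Convert to SI: f = 5.7e4 PHz = 5.7e19 Hz.
Since E = hf for a photon, E = 3.777e-14 J.
Converting to MeV: E = 0.2357 MeV ≈ 0.236 MeV.

0.236 MeV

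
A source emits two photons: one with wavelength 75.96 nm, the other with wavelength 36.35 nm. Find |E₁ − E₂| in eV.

17.8 eV

Using E = hc/λ: E₁ = 2.6151 × 10^-18 J, E₂ = 5.4648 × 10^-18 J.
|ΔE| = |2.6151 × 10^-18 − 5.4648 × 10^-18| = 2.85 × 10^-18 J = 17.8 eV.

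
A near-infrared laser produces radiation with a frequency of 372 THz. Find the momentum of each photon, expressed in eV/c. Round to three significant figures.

Use h = 6.62607015·10^-34 J·s, c = 2.99792458·10^8 m/s, 1 eV = 1.602176634·10^-19 J.
Convert to SI: f = 372 THz = 3.72·10^14 Hz.
Since p = hf/c for a photon, p = 8.222·10^-28 kg·m/s.
Converting to eV/c: p = 1.538 eV/c ≈ 1.54 eV/c.

1.54 eV/c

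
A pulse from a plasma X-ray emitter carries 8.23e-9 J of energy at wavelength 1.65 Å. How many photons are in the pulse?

Per-photon energy: E = 1.204e-15 J (from wavelength = 1.65 Å).
N = E_total / E_photon = 8.23e-9 J / 1.204e-15 J = 6.84e6.

6.84e6 photons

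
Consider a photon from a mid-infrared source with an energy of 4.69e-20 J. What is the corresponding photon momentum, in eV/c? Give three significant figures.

0.293 eV/c

Since p = E/c for a photon, p = 1.564e-28 kg·m/s.
Converting to eV/c: p = 0.2927 eV/c ≈ 0.293 eV/c.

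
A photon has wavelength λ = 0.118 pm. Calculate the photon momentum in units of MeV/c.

In SI units: λ = 0.118 pm = 1.18e-13 m.
The photon relation is p = h/λ, giving p = 5.615e-21 kg·m/s.
Converting to MeV/c: p = 10.51 MeV/c ≈ 10.5 MeV/c.

10.5 MeV/c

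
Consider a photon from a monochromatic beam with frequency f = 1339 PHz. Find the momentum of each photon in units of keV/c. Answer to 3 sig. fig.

5.54 keV/c

First convert: f = 1339 PHz = 1.339 × 10^18 Hz.
For a photon p = hf/c, so p = 2.959 × 10^-24 kg·m/s.
Converting to keV/c: p = 5.538 keV/c ≈ 5.54 keV/c.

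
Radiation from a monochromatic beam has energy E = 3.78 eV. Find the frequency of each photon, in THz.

In SI units: E = 3.78 eV = 6.0562 × 10^-19 J.
Since f = E/h for a photon, f = 9.140 × 10^14 Hz.
Converting to THz: f = 914.0 THz ≈ 914 THz.

914 THz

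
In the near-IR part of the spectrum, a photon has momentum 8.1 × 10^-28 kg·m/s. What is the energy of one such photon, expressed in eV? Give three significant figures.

1.52 eV

(c = 2.99792458 × 10^8 m/s, 1 eV = 1.602176634 × 10^-19 J.)
Apply E = pc: E = 2.428 × 10^-19 J.
Converting to eV: E = 1.516 eV ≈ 1.52 eV.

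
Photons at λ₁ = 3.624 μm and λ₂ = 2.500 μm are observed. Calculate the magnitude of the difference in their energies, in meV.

154 meV

Using E = hc/λ: E₁ = 5.4814 × 10^-20 J, E₂ = 7.9458 × 10^-20 J.
|ΔE| = |5.4814 × 10^-20 − 7.9458 × 10^-20| = 2.46 × 10^-20 J = 154 meV.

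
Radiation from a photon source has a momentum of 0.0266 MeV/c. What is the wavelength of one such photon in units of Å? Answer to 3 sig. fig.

0.466 Å

Use h = 6.62607015e-34 J·s, c = 2.99792458e8 m/s, 1 eV = 1.602176634e-19 J.
First convert: p = 0.0266 MeV/c = 1.4216e-23 kg·m/s.
Apply λ = h/p: λ = 4.661e-11 m.
Converting to Å: λ = 0.4661 Å ≈ 0.466 Å.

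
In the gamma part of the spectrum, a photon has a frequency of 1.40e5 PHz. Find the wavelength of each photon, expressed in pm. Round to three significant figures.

2.14 pm

Use c = 2.99792458e8 m/s.
Convert to SI: f = 1.40e5 PHz = 1.40e20 Hz.
The photon relation is λ = c/f, giving λ = 2.141e-12 m.
Converting to pm: λ = 2.141 pm ≈ 2.14 pm.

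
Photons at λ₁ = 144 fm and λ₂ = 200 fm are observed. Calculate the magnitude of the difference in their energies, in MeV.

2.41 MeV

Using E = hc/λ: E₁ = 1.379e-12 J, E₂ = 9.932e-13 J.
|ΔE| = |1.379e-12 − 9.932e-13| = 3.86e-13 J = 2.41 MeV.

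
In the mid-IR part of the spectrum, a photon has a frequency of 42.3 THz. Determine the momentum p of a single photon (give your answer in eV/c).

0.175 eV/c

Take h = 6.62607015 × 10^-34 J·s, c = 2.99792458 × 10^8 m/s, 1 eV = 1.602176634 × 10^-19 J.
In SI units: f = 42.3 THz = 4.23 × 10^13 Hz.
Apply p = hf/c: p = 9.349 × 10^-29 kg·m/s.
Converting to eV/c: p = 0.1749 eV/c ≈ 0.175 eV/c.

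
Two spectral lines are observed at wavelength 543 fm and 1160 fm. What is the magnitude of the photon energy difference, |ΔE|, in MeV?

Using E = hc/λ: E₁ = 3.658e-13 J, E₂ = 1.712e-13 J.
|ΔE| = |3.658e-13 − 1.712e-13| = 1.95e-13 J = 1.21 MeV.

1.21 MeV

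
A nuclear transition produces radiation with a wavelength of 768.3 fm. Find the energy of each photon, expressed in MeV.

1.61 MeV

Use h = 6.62607015 × 10^-34 J·s, c = 2.99792458 × 10^8 m/s, 1 eV = 1.602176634 × 10^-19 J.
First convert: λ = 768.3 fm = 7.683 × 10^-13 m.
For a photon E = hc/λ, so E = 2.586 × 10^-13 J.
Converting to MeV: E = 1.614 MeV ≈ 1.61 MeV.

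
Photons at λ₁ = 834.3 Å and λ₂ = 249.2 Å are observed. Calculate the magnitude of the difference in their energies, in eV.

34.9 eV

Using E = hc/λ: E₁ = 2.3810e-18 J, E₂ = 7.9713e-18 J.
|ΔE| = |2.3810e-18 − 7.9713e-18| = 5.59e-18 J = 34.9 eV.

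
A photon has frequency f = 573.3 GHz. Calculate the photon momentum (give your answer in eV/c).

2.37e-3 eV/c

Take h = 6.62607015e-34 J·s, c = 2.99792458e8 m/s, 1 eV = 1.602176634e-19 J.
First convert: f = 573.3 GHz = 5.733e11 Hz.
Apply p = hf/c: p = 1.267e-30 kg·m/s.
Converting to eV/c: p = 0.002371 eV/c ≈ 2.37e-3 eV/c.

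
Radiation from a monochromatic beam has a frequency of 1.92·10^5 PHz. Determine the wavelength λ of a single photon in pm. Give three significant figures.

Use c = 2.99792458·10^8 m/s.
First convert: f = 1.92·10^5 PHz = 1.92·10^20 Hz.
Apply λ = c/f: λ = 1.561·10^-12 m.
Converting to pm: λ = 1.561 pm ≈ 1.56 pm.

1.56 pm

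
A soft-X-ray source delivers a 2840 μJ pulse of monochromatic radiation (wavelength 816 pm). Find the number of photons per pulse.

Per-photon energy: E = 2.434 × 10^-16 J (from wavelength = 816 pm).
N = E_total / E_photon = 0.00284 J / 2.434 × 10^-16 J = 1.17 × 10^13.

1.17 × 10^13 photons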